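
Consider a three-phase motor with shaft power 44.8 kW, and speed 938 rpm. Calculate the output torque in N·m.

456 N·m

ω = 2π × 938/60 = 98.23 rad/s
τ = P/ω = 44800/98.23 = 456 N·m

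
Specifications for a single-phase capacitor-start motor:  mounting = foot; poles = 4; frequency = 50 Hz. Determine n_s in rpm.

n_s = 120f/p = 120×50/4 = 1500 rpm

1500 rpm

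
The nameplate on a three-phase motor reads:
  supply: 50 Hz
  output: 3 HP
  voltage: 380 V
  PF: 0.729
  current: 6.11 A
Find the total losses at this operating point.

P_in = √3·V·I·cosφ = 1.732×380×6.11×0.729 = 2932 W
P_out = 3×746 = 2238 W
Losses = P_in − P_out = 2932 − 2238 = 694 W

694 W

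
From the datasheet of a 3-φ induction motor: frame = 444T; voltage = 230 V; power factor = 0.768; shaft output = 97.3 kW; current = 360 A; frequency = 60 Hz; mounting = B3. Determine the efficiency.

P_out = 97.3 kW = 97300 W
P_in = √3·V_L·I_L·cosφ = 1.732 × 230 × 360 × 0.768 = 110139 W
η = P_out / P_in = 97300 / 110139 = 0.883 = 88.3%

88.3 %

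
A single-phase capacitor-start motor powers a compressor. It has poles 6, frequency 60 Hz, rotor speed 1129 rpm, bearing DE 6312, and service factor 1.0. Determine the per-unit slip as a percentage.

5.92 %

n_s = 120f/p = 120×60/6 = 1200 rpm
s = (n_s − n)/n_s = (1200 − 1129)/1200 = 0.0592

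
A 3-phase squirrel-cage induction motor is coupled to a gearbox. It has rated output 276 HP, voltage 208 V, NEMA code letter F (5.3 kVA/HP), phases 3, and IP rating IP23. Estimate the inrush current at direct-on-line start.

4060 A

S_LR = 5.3 × 276 = 1462.8 kVA
I_LR = S_LR/(√3·V_L) = 1462800/(1.732×208) = 4060 A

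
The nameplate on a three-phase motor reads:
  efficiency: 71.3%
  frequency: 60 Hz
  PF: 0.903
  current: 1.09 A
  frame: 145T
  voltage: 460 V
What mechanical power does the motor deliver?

P_in = √3·V·I·cosφ = 1.732 × 460 × 1.09 × 0.903 = 784 W
P_out = η·P_in = 0.713 × 784 = 559 W

0.559 kW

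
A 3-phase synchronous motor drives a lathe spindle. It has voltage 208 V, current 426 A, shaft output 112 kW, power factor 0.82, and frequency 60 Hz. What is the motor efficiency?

89.0 %

P_out = 112 kW = 112000 W
P_in = √3·V_L·I_L·cosφ = 1.732 × 208 × 426 × 0.82 = 125845 W
η = P_out / P_in = 112000 / 125845 = 0.890 = 89.0%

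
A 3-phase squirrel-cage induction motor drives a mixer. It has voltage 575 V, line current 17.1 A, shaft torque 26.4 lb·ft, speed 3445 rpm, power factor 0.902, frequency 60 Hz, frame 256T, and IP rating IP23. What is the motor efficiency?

τ = 26.4 lb·ft × 1.356 = 35.8 N·m
ω = 2π × 3445/60 = 360.8 rad/s; P_out = τω = 35.8 × 360.8 = 12917 W
P_in = √3·V_L·I_L·cosφ = 1.732 × 575 × 17.1 × 0.902 = 15361 W
η = P_out / P_in = 12917 / 15361 = 0.841 = 84.1%

84.1 %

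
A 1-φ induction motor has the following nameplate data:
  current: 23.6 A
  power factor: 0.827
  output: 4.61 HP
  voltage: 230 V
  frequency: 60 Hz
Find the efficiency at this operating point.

P_out = 4.61 × 746 = 3439 W
P_in = V·I·cosφ = 230 × 23.6 × 0.827 = 4489 W
η = P_out / P_in = 3439 / 4489 = 0.766 = 76.6%

76.6 %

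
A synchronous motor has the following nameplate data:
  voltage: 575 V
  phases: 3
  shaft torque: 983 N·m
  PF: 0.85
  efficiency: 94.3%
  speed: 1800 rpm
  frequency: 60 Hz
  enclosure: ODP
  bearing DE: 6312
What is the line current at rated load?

232 A

ω = 2π×1800/60 = 188.5 rad/s; P_out = τω = 983 × 188.5 = 185296 W
P_in = P_out / η = 185296 / 0.943 = 196496 W
I_L = P_in / (√3·V_L·cosφ) = 196496 / (1.732 × 575 × 0.85) = 232 A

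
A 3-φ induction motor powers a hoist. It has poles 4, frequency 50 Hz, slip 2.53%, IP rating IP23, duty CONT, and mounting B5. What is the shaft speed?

1462 rpm

n_s = 120f/p = 120×50/4 = 1500 rpm
n = n_s(1 − s) = 1500 × (1 − 0.0253) = 1462 rpm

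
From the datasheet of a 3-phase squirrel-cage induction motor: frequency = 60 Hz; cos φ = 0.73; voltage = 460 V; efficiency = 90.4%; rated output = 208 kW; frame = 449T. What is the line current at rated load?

P_out = 208 kW = 208000 W
P_in = P_out / η = 208000 / 0.904 = 230088 W
I_L = P_in / (√3·V_L·cosφ) = 230088 / (1.732 × 460 × 0.73) = 396 A

396 A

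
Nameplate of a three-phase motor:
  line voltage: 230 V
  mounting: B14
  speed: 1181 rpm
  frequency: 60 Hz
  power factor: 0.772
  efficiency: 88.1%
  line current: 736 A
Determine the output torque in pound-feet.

P_in = √3·V·I·cosφ = 1.732 × 230 × 736 × 0.772 = 226345 W
P_out = η·P_in = 0.881 × 226345 = 199410 W
n = 1181 rpm
ω = 2π×1181/60 = 123.7 rad/s
τ = P_out/ω = 199410/123.7 = 1612 N·m
In lb·ft: 1612/1.356 = 1190 lb·ft

1190 lb·ft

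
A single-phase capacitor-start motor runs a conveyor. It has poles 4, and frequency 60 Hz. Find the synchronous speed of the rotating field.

1800 rpm

n_s = 120f/p = 120×60/4 = 1800 rpm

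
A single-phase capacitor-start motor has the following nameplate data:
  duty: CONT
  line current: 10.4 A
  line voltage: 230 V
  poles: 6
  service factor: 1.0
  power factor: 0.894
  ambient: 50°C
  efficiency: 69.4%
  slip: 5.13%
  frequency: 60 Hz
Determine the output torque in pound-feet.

9.18 lb·ft

P_in = V·I·cosφ = 230 × 10.4 × 0.894 = 2138 W
P_out = η·P_in = 0.694 × 2138 = 1484 W
n_s = 120×60/6 = 1200 rpm; n = 1200×(1−0.0513) = 1138 rpm
ω = 2π×1138/60 = 119.2 rad/s
τ = P_out/ω = 1484/119.2 = 12.45 N·m
In lb·ft: 12.45/1.356 = 9.18 lb·ft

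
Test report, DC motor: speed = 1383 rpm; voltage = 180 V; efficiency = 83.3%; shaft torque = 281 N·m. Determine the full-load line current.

271 A

ω = 2π×1383/60 = 144.8 rad/s; P_out = τω = 281 × 144.8 = 40689 W
P_in = P_out / η = 40689 / 0.833 = 48846 W
I = P_in / V = 48846 / 180 = 271 A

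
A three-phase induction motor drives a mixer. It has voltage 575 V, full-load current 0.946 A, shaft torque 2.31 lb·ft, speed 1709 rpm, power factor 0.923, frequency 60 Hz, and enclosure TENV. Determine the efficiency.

64.5 %

τ = 2.31 lb·ft × 1.356 = 3.132 N·m
ω = 2π × 1709/60 = 179 rad/s; P_out = τω = 3.132 × 179 = 561 W
P_in = √3·V_L·I_L·cosφ = 1.732 × 575 × 0.946 × 0.923 = 870 W
η = P_out / P_in = 561 / 870 = 0.645 = 64.5%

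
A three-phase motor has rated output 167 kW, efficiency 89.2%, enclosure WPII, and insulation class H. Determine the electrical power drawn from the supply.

187 kW

P_out = 167000 W
P_in = P_out/η = 167000/0.892 = 187220 W = 187 kW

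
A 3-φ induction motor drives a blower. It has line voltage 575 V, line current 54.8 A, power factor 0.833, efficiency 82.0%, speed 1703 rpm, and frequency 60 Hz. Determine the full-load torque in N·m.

P_in = √3·V·I·cosφ = 1.732 × 575 × 54.8 × 0.833 = 45461 W
P_out = η·P_in = 0.82 × 45461 = 37278 W
n = 1703 rpm
ω = 2π×1703/60 = 178.3 rad/s
τ = P_out/ω = 37278/178.3 = 209 N·m

209 N·m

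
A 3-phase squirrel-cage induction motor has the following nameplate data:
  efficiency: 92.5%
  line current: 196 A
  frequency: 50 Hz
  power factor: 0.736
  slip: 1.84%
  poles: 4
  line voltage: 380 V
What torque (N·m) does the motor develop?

P_in = √3·V·I·cosφ = 1.732 × 380 × 196 × 0.736 = 94944 W
P_out = η·P_in = 0.925 × 94944 = 87823 W
n_s = 120×50/4 = 1500 rpm; n = 1500×(1−0.0184) = 1472 rpm
ω = 2π×1472/60 = 154.1 rad/s
τ = P_out/ω = 87823/154.1 = 570 N·m

570 N·m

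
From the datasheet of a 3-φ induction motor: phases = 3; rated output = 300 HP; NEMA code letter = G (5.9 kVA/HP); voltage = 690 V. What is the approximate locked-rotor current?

S_LR = 5.9 × 300 = 1770 kVA
I_LR = S_LR/(√3·V_L) = 1770000/(1.732×690) = 1480 A

1480 A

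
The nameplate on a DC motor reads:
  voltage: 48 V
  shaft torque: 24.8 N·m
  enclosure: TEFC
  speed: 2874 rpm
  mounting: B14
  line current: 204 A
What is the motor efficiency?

ω = 2π × 2874/60 = 301 rad/s; P_out = τω = 24.8 × 301 = 7465 W
P_in = V·I = 48 × 204 = 9792 W
η = P_out / P_in = 7465 / 9792 = 0.762 = 76.2%

76.2 %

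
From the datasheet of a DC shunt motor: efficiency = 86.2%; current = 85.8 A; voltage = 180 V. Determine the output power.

P_in = V·I = 180 × 85.8 = 15444 W
P_out = η·P_in = 0.862 × 15444 = 13313 W

13.3 kW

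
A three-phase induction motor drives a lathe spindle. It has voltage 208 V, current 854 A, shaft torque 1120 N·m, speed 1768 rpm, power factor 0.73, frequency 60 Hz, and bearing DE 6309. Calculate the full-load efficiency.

ω = 2π × 1768/60 = 185.1 rad/s; P_out = τω = 1120 × 185.1 = 207312 W
P_in = √3·V_L·I_L·cosφ = 1.732 × 208 × 854 × 0.73 = 224591 W
η = P_out / P_in = 207312 / 224591 = 0.923 = 92.3%

92.3 %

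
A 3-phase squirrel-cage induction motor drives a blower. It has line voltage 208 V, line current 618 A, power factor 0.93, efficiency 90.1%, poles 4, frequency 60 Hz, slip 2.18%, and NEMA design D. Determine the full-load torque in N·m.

1010 N·m

P_in = √3·V·I·cosφ = 1.732 × 208 × 618 × 0.93 = 207054 W
P_out = η·P_in = 0.901 × 207054 = 186556 W
n_s = 120×60/4 = 1800 rpm; n = 1800×(1−0.0218) = 1761 rpm
ω = 2π×1761/60 = 184.4 rad/s
τ = P_out/ω = 186556/184.4 = 1010 N·m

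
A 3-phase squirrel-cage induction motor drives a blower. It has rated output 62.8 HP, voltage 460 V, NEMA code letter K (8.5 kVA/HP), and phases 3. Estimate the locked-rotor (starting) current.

S_LR = 8.5 × 62.8 = 533.8 kVA
I_LR = S_LR/(√3·V_L) = 533800/(1.732×460) = 670 A

670 A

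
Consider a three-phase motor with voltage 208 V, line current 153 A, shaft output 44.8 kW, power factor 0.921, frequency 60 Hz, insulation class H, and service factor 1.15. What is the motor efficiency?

P_out = 44.8 kW = 44800 W
P_in = √3·V_L·I_L·cosφ = 1.732 × 208 × 153 × 0.921 = 50765 W
η = P_out / P_in = 44800 / 50765 = 0.882 = 88.2%

88.2 %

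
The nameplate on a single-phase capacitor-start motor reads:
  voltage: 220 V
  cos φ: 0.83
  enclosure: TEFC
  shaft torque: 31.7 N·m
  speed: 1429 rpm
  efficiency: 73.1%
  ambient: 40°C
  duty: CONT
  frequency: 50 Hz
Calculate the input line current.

35.5 A

ω = 2π×1429/60 = 149.6 rad/s; P_out = τω = 31.7 × 149.6 = 4742 W
P_in = P_out / η = 4742 / 0.731 = 6487 W
I = P_in / (V·cosφ) = 6487 / (220 × 0.83) = 35.5 A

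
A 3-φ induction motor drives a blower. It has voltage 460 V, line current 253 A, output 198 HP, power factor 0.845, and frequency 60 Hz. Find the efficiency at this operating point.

86.7 %

P_out = 198 × 746 = 147708 W
P_in = √3·V_L·I_L·cosφ = 1.732 × 460 × 253 × 0.845 = 170327 W
η = P_out / P_in = 147708 / 170327 = 0.867 = 86.7%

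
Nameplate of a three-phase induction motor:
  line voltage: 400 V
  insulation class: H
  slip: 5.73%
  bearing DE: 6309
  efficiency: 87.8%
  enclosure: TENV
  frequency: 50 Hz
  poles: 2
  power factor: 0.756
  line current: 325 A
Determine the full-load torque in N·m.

P_in = √3·V·I·cosφ = 1.732 × 400 × 325 × 0.756 = 170221 W
P_out = η·P_in = 0.878 × 170221 = 149454 W
n_s = 120×50/2 = 3000 rpm; n = 3000×(1−0.0573) = 2828 rpm
ω = 2π×2828/60 = 296.1 rad/s
τ = P_out/ω = 149454/296.1 = 505 N·m

505 N·m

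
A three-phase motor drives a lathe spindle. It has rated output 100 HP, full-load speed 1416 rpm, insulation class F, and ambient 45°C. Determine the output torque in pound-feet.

P_out = 100 × 746 = 74600 W
ω = 2π × 1416/60 = 148.3 rad/s
τ = P_out/ω = 74600/148.3 = 503 N·m
In lb·ft: 503/1.356 = 371 lb·ft

371 lb·ft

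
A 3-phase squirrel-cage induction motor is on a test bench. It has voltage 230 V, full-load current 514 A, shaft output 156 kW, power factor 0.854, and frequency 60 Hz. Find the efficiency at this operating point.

P_out = 156 kW = 156000 W
P_in = √3·V_L·I_L·cosφ = 1.732 × 230 × 514 × 0.854 = 174863 W
η = P_out / P_in = 156000 / 174863 = 0.892 = 89.2%

89.2 %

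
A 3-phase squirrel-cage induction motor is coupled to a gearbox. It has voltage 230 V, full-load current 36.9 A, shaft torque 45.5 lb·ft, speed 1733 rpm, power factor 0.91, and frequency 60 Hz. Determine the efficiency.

83.7 %

τ = 45.5 lb·ft × 1.356 = 61.7 N·m
ω = 2π × 1733/60 = 181.5 rad/s; P_out = τω = 61.7 × 181.5 = 11199 W
P_in = √3·V_L·I_L·cosφ = 1.732 × 230 × 36.9 × 0.91 = 13377 W
η = P_out / P_in = 11199 / 13377 = 0.837 = 83.7%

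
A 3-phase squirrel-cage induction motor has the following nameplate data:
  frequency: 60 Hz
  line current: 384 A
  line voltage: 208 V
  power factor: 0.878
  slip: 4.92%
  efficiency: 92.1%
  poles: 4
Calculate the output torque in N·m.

P_in = √3·V·I·cosφ = 1.732 × 208 × 384 × 0.878 = 121461 W
P_out = η·P_in = 0.921 × 121461 = 111866 W
n_s = 120×60/4 = 1800 rpm; n = 1800×(1−0.0492) = 1711 rpm
ω = 2π×1711/60 = 179.2 rad/s
τ = P_out/ω = 111866/179.2 = 624 N·m

624 N·m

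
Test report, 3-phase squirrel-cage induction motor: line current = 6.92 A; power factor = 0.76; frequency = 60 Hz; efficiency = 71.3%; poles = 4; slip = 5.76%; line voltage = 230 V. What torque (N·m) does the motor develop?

8.41 N·m

P_in = √3·V·I·cosφ = 1.732 × 230 × 6.92 × 0.76 = 2095 W
P_out = η·P_in = 0.713 × 2095 = 1494 W
n_s = 120×60/4 = 1800 rpm; n = 1800×(1−0.0576) = 1696 rpm
ω = 2π×1696/60 = 177.6 rad/s
τ = P_out/ω = 1494/177.6 = 8.41 N·m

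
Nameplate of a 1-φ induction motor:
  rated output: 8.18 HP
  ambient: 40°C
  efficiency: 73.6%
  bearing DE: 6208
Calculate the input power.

8.29 kW

P_out = 8.18 × 746 = 6102 W
P_in = P_out/η = 6102/0.736 = 8291 W = 8.29 kW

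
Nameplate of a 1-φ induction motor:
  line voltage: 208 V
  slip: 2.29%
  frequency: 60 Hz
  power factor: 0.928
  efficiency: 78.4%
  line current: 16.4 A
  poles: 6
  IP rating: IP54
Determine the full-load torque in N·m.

P_in = V·I·cosφ = 208 × 16.4 × 0.928 = 3166 W
P_out = η·P_in = 0.784 × 3166 = 2482 W
n_s = 120×60/6 = 1200 rpm; n = 1200×(1−0.0229) = 1173 rpm
ω = 2π×1173/60 = 122.8 rad/s
τ = P_out/ω = 2482/122.8 = 20.2 N·m

20.2 N·m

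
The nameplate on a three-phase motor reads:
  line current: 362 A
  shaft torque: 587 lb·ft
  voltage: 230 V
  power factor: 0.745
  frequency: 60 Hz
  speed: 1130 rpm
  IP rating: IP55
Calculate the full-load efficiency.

87.7 %

τ = 587 lb·ft × 1.356 = 796 N·m
ω = 2π × 1130/60 = 118.3 rad/s; P_out = τω = 796 × 118.3 = 94167 W
P_in = √3·V_L·I_L·cosφ = 1.732 × 230 × 362 × 0.745 = 107434 W
η = P_out / P_in = 94167 / 107434 = 0.877 = 87.7%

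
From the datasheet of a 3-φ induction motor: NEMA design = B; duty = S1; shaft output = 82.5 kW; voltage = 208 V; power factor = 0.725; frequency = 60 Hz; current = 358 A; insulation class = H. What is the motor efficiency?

88.2 %

P_out = 82.5 kW = 82500 W
P_in = √3·V_L·I_L·cosφ = 1.732 × 208 × 358 × 0.725 = 93504 W
η = P_out / P_in = 82500 / 93504 = 0.882 = 88.2%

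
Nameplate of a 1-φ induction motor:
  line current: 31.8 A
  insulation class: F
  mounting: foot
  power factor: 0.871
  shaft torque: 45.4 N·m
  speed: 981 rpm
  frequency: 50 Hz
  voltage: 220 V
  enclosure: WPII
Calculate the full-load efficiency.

76.5 %

ω = 2π × 981/60 = 102.7 rad/s; P_out = τω = 45.4 × 102.7 = 4663 W
P_in = V·I·cosφ = 220 × 31.8 × 0.871 = 6094 W
η = P_out / P_in = 4663 / 6094 = 0.765 = 76.5%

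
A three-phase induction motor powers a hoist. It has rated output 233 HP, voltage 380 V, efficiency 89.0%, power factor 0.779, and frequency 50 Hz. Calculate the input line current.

381 A

P_out = 233 × 746 = 173818 W
P_in = P_out / η = 173818 / 0.890 = 195301 W
I_L = P_in / (√3·V_L·cosφ) = 195301 / (1.732 × 380 × 0.779) = 381 A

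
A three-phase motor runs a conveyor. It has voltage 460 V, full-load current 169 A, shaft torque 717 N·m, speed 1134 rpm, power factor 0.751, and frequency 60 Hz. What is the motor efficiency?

ω = 2π × 1134/60 = 118.8 rad/s; P_out = τω = 717 × 118.8 = 85180 W
P_in = √3·V_L·I_L·cosφ = 1.732 × 460 × 169 × 0.751 = 101119 W
η = P_out / P_in = 85180 / 101119 = 0.842 = 84.2%

84.2 %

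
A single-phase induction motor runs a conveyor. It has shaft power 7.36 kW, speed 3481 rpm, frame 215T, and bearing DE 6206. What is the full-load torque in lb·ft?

14.9 lb·ft

ω = 2π × 3481/60 = 364.5 rad/s
τ = P/ω = 7360/364.5 = 20.19 N·m
In lb·ft: 20.19/1.356 = 14.9 lb·ft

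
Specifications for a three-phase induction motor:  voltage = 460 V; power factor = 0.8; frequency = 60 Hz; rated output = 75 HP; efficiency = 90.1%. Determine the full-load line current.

97.4 A

P_out = 75 × 746 = 55950 W
P_in = P_out / η = 55950 / 0.901 = 62098 W
I_L = P_in / (√3·V_L·cosφ) = 62098 / (1.732 × 460 × 0.8) = 97.4 A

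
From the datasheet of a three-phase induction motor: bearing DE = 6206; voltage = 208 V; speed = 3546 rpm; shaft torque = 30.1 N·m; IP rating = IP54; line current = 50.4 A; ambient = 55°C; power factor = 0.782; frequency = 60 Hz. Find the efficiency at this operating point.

78.7 %

ω = 2π × 3546/60 = 371.3 rad/s; P_out = τω = 30.1 × 371.3 = 11176 W
P_in = √3·V_L·I_L·cosφ = 1.732 × 208 × 50.4 × 0.782 = 14199 W
η = P_out / P_in = 11176 / 14199 = 0.787 = 78.7%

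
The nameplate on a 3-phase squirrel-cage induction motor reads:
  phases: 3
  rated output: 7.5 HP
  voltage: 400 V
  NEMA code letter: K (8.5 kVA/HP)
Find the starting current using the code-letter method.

92 A

S_LR = 8.5 × 7.5 = 63.75 kVA
I_LR = S_LR/(√3·V_L) = 63750/(1.732×400) = 92 A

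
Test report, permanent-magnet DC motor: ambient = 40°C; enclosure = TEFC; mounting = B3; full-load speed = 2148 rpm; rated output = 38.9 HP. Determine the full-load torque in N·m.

P_out = 38.9 × 746 = 29019 W
ω = 2π × 2148/60 = 224.9 rad/s
τ = P_out/ω = 29019/224.9 = 129 N·m

129 N·m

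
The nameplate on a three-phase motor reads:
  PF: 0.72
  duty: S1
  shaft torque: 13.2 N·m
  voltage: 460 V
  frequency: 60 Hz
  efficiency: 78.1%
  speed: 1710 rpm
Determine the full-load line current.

ω = 2π×1710/60 = 179.1 rad/s; P_out = τω = 13.2 × 179.1 = 2364 W
P_in = P_out / η = 2364 / 0.781 = 3027 W
I_L = P_in / (√3·V_L·cosφ) = 3027 / (1.732 × 460 × 0.72) = 5.28 A

5.28 A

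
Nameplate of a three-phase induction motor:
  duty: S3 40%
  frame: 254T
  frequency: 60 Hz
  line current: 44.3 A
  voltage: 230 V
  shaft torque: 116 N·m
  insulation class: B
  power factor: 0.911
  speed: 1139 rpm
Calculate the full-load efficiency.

86.1 %

ω = 2π × 1139/60 = 119.3 rad/s; P_out = τω = 116 × 119.3 = 13839 W
P_in = √3·V_L·I_L·cosφ = 1.732 × 230 × 44.3 × 0.911 = 16077 W
η = P_out / P_in = 13839 / 16077 = 0.861 = 86.1%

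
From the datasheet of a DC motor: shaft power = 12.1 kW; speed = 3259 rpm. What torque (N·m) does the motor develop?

ω = 2π × 3259/60 = 341.3 rad/s
τ = P/ω = 12100/341.3 = 35.5 N·m

35.5 N·m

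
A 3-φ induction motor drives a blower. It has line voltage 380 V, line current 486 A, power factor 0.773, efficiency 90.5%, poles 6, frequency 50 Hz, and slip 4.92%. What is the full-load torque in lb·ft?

P_in = √3·V·I·cosφ = 1.732 × 380 × 486 × 0.773 = 247256 W
P_out = η·P_in = 0.905 × 247256 = 223767 W
n_s = 120×50/6 = 1000 rpm; n = 1000×(1−0.0492) = 951 rpm
ω = 2π×951/60 = 99.59 rad/s
τ = P_out/ω = 223767/99.59 = 2247 N·m
In lb·ft: 2247/1.356 = 1660 lb·ft

1660 lb·ft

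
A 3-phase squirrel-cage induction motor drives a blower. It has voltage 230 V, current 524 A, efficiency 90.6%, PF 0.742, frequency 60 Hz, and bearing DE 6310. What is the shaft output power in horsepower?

P_in = √3·V·I·cosφ = 1.732 × 230 × 524 × 0.742 = 154886 W
P_out = η·P_in = 0.906 × 154886 = 140327 W
= 140327/746 = 188 HP

188 HP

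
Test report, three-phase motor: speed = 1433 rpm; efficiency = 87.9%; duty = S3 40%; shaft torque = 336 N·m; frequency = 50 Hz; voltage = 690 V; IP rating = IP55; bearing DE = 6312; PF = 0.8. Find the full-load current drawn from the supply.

60 A

ω = 2π×1433/60 = 150.1 rad/s; P_out = τω = 336 × 150.1 = 50434 W
P_in = P_out / η = 50434 / 0.879 = 57377 W
I_L = P_in / (√3·V_L·cosφ) = 57377 / (1.732 × 690 × 0.8) = 60 A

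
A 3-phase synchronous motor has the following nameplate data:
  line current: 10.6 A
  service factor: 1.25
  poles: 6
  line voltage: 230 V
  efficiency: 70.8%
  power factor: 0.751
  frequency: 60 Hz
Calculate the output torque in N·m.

17.9 N·m

P_in = √3·V·I·cosφ = 1.732 × 230 × 10.6 × 0.751 = 3171 W
P_out = η·P_in = 0.708 × 3171 = 2245 W
n = n_s = 120×60/6 = 1200 rpm (synchronous)
ω = 2π×1200/60 = 125.7 rad/s
τ = P_out/ω = 2245/125.7 = 17.9 N·m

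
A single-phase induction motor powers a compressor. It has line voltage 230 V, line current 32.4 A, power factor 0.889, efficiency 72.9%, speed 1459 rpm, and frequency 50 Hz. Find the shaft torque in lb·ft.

23.3 lb·ft

P_in = V·I·cosφ = 230 × 32.4 × 0.889 = 6625 W
P_out = η·P_in = 0.729 × 6625 = 4830 W
n = 1459 rpm
ω = 2π×1459/60 = 152.8 rad/s
τ = P_out/ω = 4830/152.8 = 31.61 N·m
In lb·ft: 31.61/1.356 = 23.3 lb·ft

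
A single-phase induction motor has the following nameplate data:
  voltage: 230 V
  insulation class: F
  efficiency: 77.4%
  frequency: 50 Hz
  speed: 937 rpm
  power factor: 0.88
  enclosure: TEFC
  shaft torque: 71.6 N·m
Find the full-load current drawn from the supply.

44.8 A

ω = 2π×937/60 = 98.12 rad/s; P_out = τω = 71.6 × 98.12 = 7025 W
P_in = P_out / η = 7025 / 0.774 = 9076 W
I = P_in / (V·cosφ) = 9076 / (230 × 0.88) = 44.8 A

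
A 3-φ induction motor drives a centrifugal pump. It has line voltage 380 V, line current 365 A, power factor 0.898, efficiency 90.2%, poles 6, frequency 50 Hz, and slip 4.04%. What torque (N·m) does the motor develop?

P_in = √3·V·I·cosφ = 1.732 × 380 × 365 × 0.898 = 215725 W
P_out = η·P_in = 0.902 × 215725 = 194584 W
n_s = 120×50/6 = 1000 rpm; n = 1000×(1−0.0404) = 960 rpm
ω = 2π×960/60 = 100.5 rad/s
τ = P_out/ω = 194584/100.5 = 1940 N·m

1940 N·m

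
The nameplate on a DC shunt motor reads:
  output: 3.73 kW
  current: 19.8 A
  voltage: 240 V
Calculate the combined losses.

1.02 kW

P_in = V·I = 240×19.8 = 4752 W
P_out = 3730 W
Losses = P_in − P_out = 4752 − 3730 = 1022 W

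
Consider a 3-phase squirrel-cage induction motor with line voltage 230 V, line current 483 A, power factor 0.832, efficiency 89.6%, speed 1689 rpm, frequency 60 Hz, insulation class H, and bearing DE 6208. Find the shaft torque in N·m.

811 N·m

P_in = √3·V·I·cosφ = 1.732 × 230 × 483 × 0.832 = 160083 W
P_out = η·P_in = 0.896 × 160083 = 143434 W
n = 1689 rpm
ω = 2π×1689/60 = 176.9 rad/s
τ = P_out/ω = 143434/176.9 = 811 N·m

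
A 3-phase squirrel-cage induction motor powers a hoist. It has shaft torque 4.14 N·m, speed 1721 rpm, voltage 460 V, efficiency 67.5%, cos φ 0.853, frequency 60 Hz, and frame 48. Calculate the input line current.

1.63 A

ω = 2π×1721/60 = 180.2 rad/s; P_out = τω = 4.14 × 180.2 = 746 W
P_in = P_out / η = 746 / 0.675 = 1105 W
I_L = P_in / (√3·V_L·cosφ) = 1105 / (1.732 × 460 × 0.853) = 1.63 A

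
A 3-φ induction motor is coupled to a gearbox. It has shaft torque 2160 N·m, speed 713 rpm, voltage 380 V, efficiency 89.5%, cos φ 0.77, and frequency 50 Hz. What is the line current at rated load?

ω = 2π×713/60 = 74.67 rad/s; P_out = τω = 2160 × 74.67 = 161287 W
P_in = P_out / η = 161287 / 0.895 = 180209 W
I_L = P_in / (√3·V_L·cosφ) = 180209 / (1.732 × 380 × 0.77) = 356 A

356 A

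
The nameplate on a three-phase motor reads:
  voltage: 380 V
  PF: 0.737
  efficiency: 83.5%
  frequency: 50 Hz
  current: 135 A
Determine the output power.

54.7 kW

P_in = √3·V·I·cosφ = 1.732 × 380 × 135 × 0.737 = 65484 W
P_out = η·P_in = 0.835 × 65484 = 54679 W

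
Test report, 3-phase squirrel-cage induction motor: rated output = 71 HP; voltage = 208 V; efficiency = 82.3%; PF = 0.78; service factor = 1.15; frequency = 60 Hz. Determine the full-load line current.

P_out = 71 × 746 = 52966 W
P_in = P_out / η = 52966 / 0.823 = 64357 W
I_L = P_in / (√3·V_L·cosφ) = 64357 / (1.732 × 208 × 0.78) = 229 A

229 A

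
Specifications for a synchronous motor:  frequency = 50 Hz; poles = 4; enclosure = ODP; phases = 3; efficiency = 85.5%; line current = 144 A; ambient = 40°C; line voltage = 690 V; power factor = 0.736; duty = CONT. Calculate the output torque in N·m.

P_in = √3·V·I·cosφ = 1.732 × 690 × 144 × 0.736 = 126659 W
P_out = η·P_in = 0.855 × 126659 = 108293 W
n = n_s = 120×50/4 = 1500 rpm (synchronous)
ω = 2π×1500/60 = 157.1 rad/s
τ = P_out/ω = 108293/157.1 = 689 N·m

689 N·m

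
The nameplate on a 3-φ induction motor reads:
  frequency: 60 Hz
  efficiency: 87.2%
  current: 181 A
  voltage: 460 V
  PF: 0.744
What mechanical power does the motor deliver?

93.6 kW

P_in = √3·V·I·cosφ = 1.732 × 460 × 181 × 0.744 = 107290 W
P_out = η·P_in = 0.872 × 107290 = 93557 W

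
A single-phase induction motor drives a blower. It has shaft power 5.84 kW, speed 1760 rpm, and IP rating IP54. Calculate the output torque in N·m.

ω = 2π × 1760/60 = 184.3 rad/s
τ = P/ω = 5840/184.3 = 31.7 N·m

31.7 N·m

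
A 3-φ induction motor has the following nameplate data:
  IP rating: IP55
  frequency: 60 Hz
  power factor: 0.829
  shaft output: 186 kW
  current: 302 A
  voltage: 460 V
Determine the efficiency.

P_out = 186 kW = 186000 W
P_in = √3·V_L·I_L·cosφ = 1.732 × 460 × 302 × 0.829 = 199465 W
η = P_out / P_in = 186000 / 199465 = 0.932 = 93.2%

93.2 %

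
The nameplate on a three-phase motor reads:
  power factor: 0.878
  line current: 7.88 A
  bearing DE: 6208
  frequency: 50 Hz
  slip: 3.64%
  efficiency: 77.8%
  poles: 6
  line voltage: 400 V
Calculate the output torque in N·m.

P_in = √3·V·I·cosφ = 1.732 × 400 × 7.88 × 0.878 = 4793 W
P_out = η·P_in = 0.778 × 4793 = 3729 W
n_s = 120×50/6 = 1000 rpm; n = 1000×(1−0.0364) = 964 rpm
ω = 2π×964/60 = 100.9 rad/s
τ = P_out/ω = 3729/100.9 = 37 N·m

37 N·m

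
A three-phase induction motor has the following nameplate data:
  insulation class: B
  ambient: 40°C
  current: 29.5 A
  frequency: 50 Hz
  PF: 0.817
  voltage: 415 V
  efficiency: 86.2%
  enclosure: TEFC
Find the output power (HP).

P_in = √3·V·I·cosφ = 1.732 × 415 × 29.5 × 0.817 = 17324 W
P_out = η·P_in = 0.862 × 17324 = 14933 W
= 14933/746 = 20 HP

20 HP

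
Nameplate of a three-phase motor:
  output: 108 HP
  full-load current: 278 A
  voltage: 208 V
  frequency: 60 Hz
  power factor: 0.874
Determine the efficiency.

92.0 %

P_out = 108 × 746 = 80568 W
P_in = √3·V_L·I_L·cosφ = 1.732 × 208 × 278 × 0.874 = 87532 W
η = P_out / P_in = 80568 / 87532 = 0.920 = 92.0%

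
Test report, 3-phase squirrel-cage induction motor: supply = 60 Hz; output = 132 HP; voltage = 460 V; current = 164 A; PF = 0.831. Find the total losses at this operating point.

10.1 kW

P_in = √3·V·I·cosφ = 1.732×460×164×0.831 = 108580 W
P_out = 132×746 = 98472 W
Losses = P_in − P_out = 108580 − 98472 = 10108 W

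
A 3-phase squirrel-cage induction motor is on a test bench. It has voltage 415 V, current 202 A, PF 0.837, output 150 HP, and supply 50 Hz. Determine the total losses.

9630 W

P_in = √3·V·I·cosφ = 1.732×415×202×0.837 = 121527 W
P_out = 150×746 = 111900 W
Losses = P_in − P_out = 121527 − 111900 = 9627 W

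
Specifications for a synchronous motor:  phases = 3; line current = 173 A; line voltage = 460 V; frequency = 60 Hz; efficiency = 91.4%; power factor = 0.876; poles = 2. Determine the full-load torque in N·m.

293 N·m

P_in = √3·V·I·cosφ = 1.732 × 460 × 173 × 0.876 = 120741 W
P_out = η·P_in = 0.914 × 120741 = 110357 W
n = n_s = 120×60/2 = 3600 rpm (synchronous)
ω = 2π×3600/60 = 377 rad/s
τ = P_out/ω = 110357/377 = 293 N·m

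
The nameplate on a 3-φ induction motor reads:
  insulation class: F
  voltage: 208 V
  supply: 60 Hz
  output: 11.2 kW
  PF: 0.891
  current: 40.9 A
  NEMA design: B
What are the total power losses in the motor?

1930 W

P_in = √3·V·I·cosφ = 1.732×208×40.9×0.891 = 13128 W
P_out = 11200 W
Losses = P_in − P_out = 13128 − 11200 = 1928 W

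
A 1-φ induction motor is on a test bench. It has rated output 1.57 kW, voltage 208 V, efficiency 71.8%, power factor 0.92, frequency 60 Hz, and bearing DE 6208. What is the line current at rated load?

11.4 A

P_out = 1.57 kW = 1570 W
P_in = P_out / η = 1570 / 0.718 = 2187 W
I = P_in / (V·cosφ) = 2187 / (208 × 0.92) = 11.4 A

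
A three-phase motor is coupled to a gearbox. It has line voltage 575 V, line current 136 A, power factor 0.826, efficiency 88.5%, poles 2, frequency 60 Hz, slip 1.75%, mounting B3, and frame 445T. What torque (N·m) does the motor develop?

P_in = √3·V·I·cosφ = 1.732 × 575 × 136 × 0.826 = 111875 W
P_out = η·P_in = 0.885 × 111875 = 99009 W
n_s = 120×60/2 = 3600 rpm; n = 3600×(1−0.0175) = 3537 rpm
ω = 2π×3537/60 = 370.4 rad/s
τ = P_out/ω = 99009/370.4 = 267 N·m

267 N·m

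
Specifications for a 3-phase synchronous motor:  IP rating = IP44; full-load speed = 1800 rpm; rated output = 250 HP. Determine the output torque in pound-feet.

730 lb·ft

P_out = 250 × 746 = 186500 W
ω = 2π × 1800/60 = 188.5 rad/s
τ = P_out/ω = 186500/188.5 = 989.4 N·m
In lb·ft: 989.4/1.356 = 730 lb·ft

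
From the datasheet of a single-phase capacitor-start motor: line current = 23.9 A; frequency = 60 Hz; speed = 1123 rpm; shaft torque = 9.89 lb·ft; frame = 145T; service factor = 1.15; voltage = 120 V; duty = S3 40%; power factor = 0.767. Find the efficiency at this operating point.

71.7 %

τ = 9.89 lb·ft × 1.356 = 13.41 N·m
ω = 2π × 1123/60 = 117.6 rad/s; P_out = τω = 13.41 × 117.6 = 1577 W
P_in = V·I·cosφ = 120 × 23.9 × 0.767 = 2200 W
η = P_out / P_in = 1577 / 2200 = 0.717 = 71.7%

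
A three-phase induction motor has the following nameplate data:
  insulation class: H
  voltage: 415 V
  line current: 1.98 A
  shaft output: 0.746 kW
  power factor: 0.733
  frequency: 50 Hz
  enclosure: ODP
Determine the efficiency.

71.5 %

P_out = 0.746 kW = 746 W
P_in = √3·V_L·I_L·cosφ = 1.732 × 415 × 1.98 × 0.733 = 1043 W
η = P_out / P_in = 746 / 1043 = 0.715 = 71.5%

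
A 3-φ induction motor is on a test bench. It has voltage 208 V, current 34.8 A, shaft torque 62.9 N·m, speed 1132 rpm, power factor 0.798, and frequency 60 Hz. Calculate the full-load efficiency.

ω = 2π × 1132/60 = 118.5 rad/s; P_out = τω = 62.9 × 118.5 = 7454 W
P_in = √3·V_L·I_L·cosφ = 1.732 × 208 × 34.8 × 0.798 = 10004 W
η = P_out / P_in = 7454 / 10004 = 0.745 = 74.5%

74.5 %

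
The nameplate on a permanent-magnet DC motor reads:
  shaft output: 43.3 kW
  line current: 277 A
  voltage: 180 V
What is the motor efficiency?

P_out = 43.3 kW = 43300 W
P_in = V·I = 180 × 277 = 49860 W
η = P_out / P_in = 43300 / 49860 = 0.868 = 86.8%

86.8 %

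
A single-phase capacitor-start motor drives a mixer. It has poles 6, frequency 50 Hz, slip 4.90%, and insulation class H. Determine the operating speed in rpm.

n_s = 120f/p = 120×50/6 = 1000 rpm
n = n_s(1 − s) = 1000 × (1 − 0.049) = 951 rpm

951 rpm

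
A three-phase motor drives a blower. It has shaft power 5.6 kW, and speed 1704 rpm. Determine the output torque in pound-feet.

23.1 lb·ft

ω = 2π × 1704/60 = 178.4 rad/s
τ = P/ω = 5600/178.4 = 31.39 N·m
In lb·ft: 31.39/1.356 = 23.1 lb·ft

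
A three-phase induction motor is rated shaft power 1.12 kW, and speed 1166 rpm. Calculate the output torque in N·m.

ω = 2π × 1166/60 = 122.1 rad/s
τ = P/ω = 1120/122.1 = 9.17 N·m

9.17 N·m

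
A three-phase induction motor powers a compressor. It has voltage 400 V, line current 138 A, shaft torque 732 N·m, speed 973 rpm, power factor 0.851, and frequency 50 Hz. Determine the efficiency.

91.7 %

ω = 2π × 973/60 = 101.9 rad/s; P_out = τω = 732 × 101.9 = 74591 W
P_in = √3·V_L·I_L·cosφ = 1.732 × 400 × 138 × 0.851 = 81361 W
η = P_out / P_in = 74591 / 81361 = 0.917 = 91.7%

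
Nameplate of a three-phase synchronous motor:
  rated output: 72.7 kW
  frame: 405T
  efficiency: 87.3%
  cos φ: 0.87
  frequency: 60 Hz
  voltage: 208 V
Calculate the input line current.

266 A

P_out = 72.7 kW = 72700 W
P_in = P_out / η = 72700 / 0.873 = 83276 W
I_L = P_in / (√3·V_L·cosφ) = 83276 / (1.732 × 208 × 0.87) = 266 A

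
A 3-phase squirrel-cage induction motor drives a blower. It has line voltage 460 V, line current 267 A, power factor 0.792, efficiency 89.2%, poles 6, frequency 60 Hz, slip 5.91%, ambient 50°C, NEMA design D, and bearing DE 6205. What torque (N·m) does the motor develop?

1270 N·m

P_in = √3·V·I·cosφ = 1.732 × 460 × 267 × 0.792 = 168478 W
P_out = η·P_in = 0.892 × 168478 = 150282 W
n_s = 120×60/6 = 1200 rpm; n = 1200×(1−0.0591) = 1129 rpm
ω = 2π×1129/60 = 118.2 rad/s
τ = P_out/ω = 150282/118.2 = 1270 N·m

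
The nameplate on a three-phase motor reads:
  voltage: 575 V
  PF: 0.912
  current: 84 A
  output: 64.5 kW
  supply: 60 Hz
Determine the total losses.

P_in = √3·V·I·cosφ = 1.732×575×84×0.912 = 76294 W
P_out = 64500 W
Losses = P_in − P_out = 76294 − 64500 = 11794 W

11800 W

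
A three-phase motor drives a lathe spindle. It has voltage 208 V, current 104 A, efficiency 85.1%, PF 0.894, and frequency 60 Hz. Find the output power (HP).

38.2 HP

P_in = √3·V·I·cosφ = 1.732 × 208 × 104 × 0.894 = 33495 W
P_out = η·P_in = 0.851 × 33495 = 28504 W
= 28504/746 = 38.2 HP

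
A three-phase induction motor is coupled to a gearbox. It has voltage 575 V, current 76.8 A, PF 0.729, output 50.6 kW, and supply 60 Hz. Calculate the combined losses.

5.16 kW

P_in = √3·V·I·cosφ = 1.732×575×76.8×0.729 = 55758 W
P_out = 50600 W
Losses = P_in − P_out = 55758 − 50600 = 5158 W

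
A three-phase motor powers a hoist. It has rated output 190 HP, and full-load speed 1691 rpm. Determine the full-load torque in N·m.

800 N·m

P_out = 190 × 746 = 141740 W
ω = 2π × 1691/60 = 177.1 rad/s
τ = P_out/ω = 141740/177.1 = 800 N·m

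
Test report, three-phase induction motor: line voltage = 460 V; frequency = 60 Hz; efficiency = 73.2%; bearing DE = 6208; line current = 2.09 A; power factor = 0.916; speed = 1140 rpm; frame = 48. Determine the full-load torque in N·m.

P_in = √3·V·I·cosφ = 1.732 × 460 × 2.09 × 0.916 = 1525 W
P_out = η·P_in = 0.732 × 1525 = 1116 W
n = 1140 rpm
ω = 2π×1140/60 = 119.4 rad/s
τ = P_out/ω = 1116/119.4 = 9.35 N·m

9.35 N·m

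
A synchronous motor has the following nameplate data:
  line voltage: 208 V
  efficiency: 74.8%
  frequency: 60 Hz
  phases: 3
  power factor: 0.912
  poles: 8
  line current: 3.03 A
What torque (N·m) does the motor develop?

P_in = √3·V·I·cosφ = 1.732 × 208 × 3.03 × 0.912 = 996 W
P_out = η·P_in = 0.748 × 996 = 745 W
n = n_s = 120×60/8 = 900 rpm (synchronous)
ω = 2π×900/60 = 94.25 rad/s
τ = P_out/ω = 745/94.25 = 7.9 N·m

7.9 N·m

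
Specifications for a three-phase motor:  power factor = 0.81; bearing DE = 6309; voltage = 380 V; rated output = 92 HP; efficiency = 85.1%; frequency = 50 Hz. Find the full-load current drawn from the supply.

151 A

P_out = 92 × 746 = 68632 W
P_in = P_out / η = 68632 / 0.851 = 80649 W
I_L = P_in / (√3·V_L·cosφ) = 80649 / (1.732 × 380 × 0.81) = 151 A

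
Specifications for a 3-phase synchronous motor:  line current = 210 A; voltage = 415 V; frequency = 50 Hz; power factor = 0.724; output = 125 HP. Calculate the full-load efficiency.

85.3 %

P_out = 125 × 746 = 93250 W
P_in = √3·V_L·I_L·cosφ = 1.732 × 415 × 210 × 0.724 = 109283 W
η = P_out / P_in = 93250 / 109283 = 0.853 = 85.3%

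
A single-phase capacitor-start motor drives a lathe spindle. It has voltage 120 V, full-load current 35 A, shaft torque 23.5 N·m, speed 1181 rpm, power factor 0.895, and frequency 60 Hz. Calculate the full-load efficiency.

ω = 2π × 1181/60 = 123.7 rad/s; P_out = τω = 23.5 × 123.7 = 2907 W
P_in = V·I·cosφ = 120 × 35 × 0.895 = 3759 W
η = P_out / P_in = 2907 / 3759 = 0.773 = 77.3%

77.3 %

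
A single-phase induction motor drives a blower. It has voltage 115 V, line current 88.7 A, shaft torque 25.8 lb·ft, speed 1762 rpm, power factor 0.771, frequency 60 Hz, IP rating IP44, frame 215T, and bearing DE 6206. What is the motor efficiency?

82.1 %

τ = 25.8 lb·ft × 1.356 = 34.98 N·m
ω = 2π × 1762/60 = 184.5 rad/s; P_out = τω = 34.98 × 184.5 = 6454 W
P_in = V·I·cosφ = 115 × 88.7 × 0.771 = 7865 W
η = P_out / P_in = 6454 / 7865 = 0.821 = 82.1%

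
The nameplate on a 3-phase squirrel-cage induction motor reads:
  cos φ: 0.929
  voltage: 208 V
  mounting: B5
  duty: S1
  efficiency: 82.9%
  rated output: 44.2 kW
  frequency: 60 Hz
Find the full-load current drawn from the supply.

P_out = 44.2 kW = 44200 W
P_in = P_out / η = 44200 / 0.829 = 53317 W
I_L = P_in / (√3·V_L·cosφ) = 53317 / (1.732 × 208 × 0.929) = 159 A

159 A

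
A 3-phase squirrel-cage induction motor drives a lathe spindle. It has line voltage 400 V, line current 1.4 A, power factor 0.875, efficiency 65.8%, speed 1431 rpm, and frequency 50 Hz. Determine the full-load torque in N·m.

3.73 N·m

P_in = √3·V·I·cosφ = 1.732 × 400 × 1.4 × 0.875 = 849 W
P_out = η·P_in = 0.658 × 849 = 559 W
n = 1431 rpm
ω = 2π×1431/60 = 149.9 rad/s
τ = P_out/ω = 559/149.9 = 3.73 N·m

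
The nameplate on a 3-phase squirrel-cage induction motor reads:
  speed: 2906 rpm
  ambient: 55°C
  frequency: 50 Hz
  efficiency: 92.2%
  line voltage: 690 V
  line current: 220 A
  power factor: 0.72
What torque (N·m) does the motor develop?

574 N·m

P_in = √3·V·I·cosφ = 1.732 × 690 × 220 × 0.72 = 189301 W
P_out = η·P_in = 0.922 × 189301 = 174536 W
n = 2906 rpm
ω = 2π×2906/60 = 304.3 rad/s
τ = P_out/ω = 174536/304.3 = 574 N·m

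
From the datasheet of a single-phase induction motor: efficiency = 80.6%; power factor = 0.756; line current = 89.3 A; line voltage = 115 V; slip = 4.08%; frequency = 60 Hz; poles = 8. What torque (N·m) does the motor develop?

69.2 N·m

P_in = V·I·cosφ = 115 × 89.3 × 0.756 = 7764 W
P_out = η·P_in = 0.806 × 7764 = 6258 W
n_s = 120×60/8 = 900 rpm; n = 900×(1−0.0408) = 863 rpm
ω = 2π×863/60 = 90.37 rad/s
τ = P_out/ω = 6258/90.37 = 69.2 N·m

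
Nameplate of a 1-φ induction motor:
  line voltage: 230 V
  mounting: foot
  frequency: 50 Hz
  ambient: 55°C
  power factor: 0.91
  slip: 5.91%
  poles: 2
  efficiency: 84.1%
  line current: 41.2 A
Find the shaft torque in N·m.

P_in = V·I·cosφ = 230 × 41.2 × 0.91 = 8623 W
P_out = η·P_in = 0.841 × 8623 = 7252 W
n_s = 120×50/2 = 3000 rpm; n = 3000×(1−0.0591) = 2823 rpm
ω = 2π×2823/60 = 295.6 rad/s
τ = P_out/ω = 7252/295.6 = 24.5 N·m

24.5 N·m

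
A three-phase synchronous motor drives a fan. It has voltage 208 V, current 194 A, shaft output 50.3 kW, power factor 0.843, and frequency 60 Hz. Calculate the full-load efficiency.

85.4 %

P_out = 50.3 kW = 50300 W
P_in = √3·V_L·I_L·cosφ = 1.732 × 208 × 194 × 0.843 = 58917 W
η = P_out / P_in = 50300 / 58917 = 0.854 = 85.4%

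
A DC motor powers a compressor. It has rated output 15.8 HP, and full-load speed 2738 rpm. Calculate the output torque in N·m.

P_out = 15.8 × 746 = 11787 W
ω = 2π × 2738/60 = 286.7 rad/s
τ = P_out/ω = 11787/286.7 = 41.1 N·m

41.1 N·m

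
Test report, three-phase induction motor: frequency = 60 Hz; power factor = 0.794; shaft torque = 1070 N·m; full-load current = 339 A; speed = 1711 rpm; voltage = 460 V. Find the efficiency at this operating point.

89.4 %

ω = 2π × 1711/60 = 179.2 rad/s; P_out = τω = 1070 × 179.2 = 191744 W
P_in = √3·V_L·I_L·cosφ = 1.732 × 460 × 339 × 0.794 = 214450 W
η = P_out / P_in = 191744 / 214450 = 0.894 = 89.4%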